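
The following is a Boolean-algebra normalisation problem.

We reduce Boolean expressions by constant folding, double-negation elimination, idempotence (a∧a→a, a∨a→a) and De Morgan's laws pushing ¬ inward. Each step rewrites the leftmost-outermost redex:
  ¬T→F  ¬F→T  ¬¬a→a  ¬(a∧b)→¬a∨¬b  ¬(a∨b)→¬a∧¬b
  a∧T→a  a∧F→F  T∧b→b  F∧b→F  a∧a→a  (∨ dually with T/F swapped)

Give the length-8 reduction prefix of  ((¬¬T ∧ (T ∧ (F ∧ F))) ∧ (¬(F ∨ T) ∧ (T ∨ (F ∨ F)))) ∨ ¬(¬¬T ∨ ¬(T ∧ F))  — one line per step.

Answer: after 8 steps: ¬T ∧ ¬¬(T ∧ F)

Working:
  start: ((¬¬T ∧ (T ∧ (F ∧ F))) ∧ (¬(F ∨ T) ∧ (T ∨ (F ∨ F)))) ∨ ¬(¬¬T ∨ ¬(T ∧ F))
  [1] ((T ∧ (T ∧ (F ∧ F))) ∧ (¬(F ∨ T) ∧ (T ∨ (F ∨ F)))) ∨ ¬(¬¬T ∨ ¬(T ∧ F))
  [2] ((T ∧ (F ∧ F)) ∧ (¬(F ∨ T) ∧ (T ∨ (F ∨ F)))) ∨ ¬(¬¬T ∨ ¬(T ∧ F))
  [3] ((F ∧ F) ∧ (¬(F ∨ T) ∧ (T ∨ (F ∨ F)))) ∨ ¬(¬¬T ∨ ¬(T ∧ F))
  [4] (F ∧ (¬(F ∨ T) ∧ (T ∨ (F ∨ F)))) ∨ ¬(¬¬T ∨ ¬(T ∧ F))
  [5] F ∨ ¬(¬¬T ∨ ¬(T ∧ F))
  [6] ¬(¬¬T ∨ ¬(T ∧ F))
  [7] ¬¬¬T ∧ ¬¬(T ∧ F)
  [8] ¬T ∧ ¬¬(T ∧ F)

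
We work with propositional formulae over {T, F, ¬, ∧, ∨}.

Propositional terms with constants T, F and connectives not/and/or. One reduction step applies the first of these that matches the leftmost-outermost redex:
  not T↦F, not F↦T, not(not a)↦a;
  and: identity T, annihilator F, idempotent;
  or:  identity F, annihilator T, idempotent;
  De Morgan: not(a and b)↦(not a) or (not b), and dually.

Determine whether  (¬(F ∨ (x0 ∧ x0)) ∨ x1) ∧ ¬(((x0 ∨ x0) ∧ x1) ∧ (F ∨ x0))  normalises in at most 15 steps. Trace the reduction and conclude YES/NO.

Answer: YES — reaches normal form (¬x0 ∨ x1) ∧ ((¬x0 ∨ ¬x1) ∨ ¬x0) in 12 ≤ 15 steps

Working:
  start: (¬(F ∨ (x0 ∧ x0)) ∨ x1) ∧ ¬(((x0 ∨ x0) ∧ x1) ∧ (F ∨ x0))
  step 1: ((¬F ∧ ¬(x0 ∧ x0)) ∨ x1) ∧ ¬(((x0 ∨ x0) ∧ x1) ∧ (F ∨ x0))
  step 2: ((T ∧ ¬(x0 ∧ x0)) ∨ x1) ∧ ¬(((x0 ∨ x0) ∧ x1) ∧ (F ∨ x0))
  step 3: (¬(x0 ∧ x0) ∨ x1) ∧ ¬(((x0 ∨ x0) ∧ x1) ∧ (F ∨ x0))
  step 4: ((¬x0 ∨ ¬x0) ∨ x1) ∧ ¬(((x0 ∨ x0) ∧ x1) ∧ (F ∨ x0))
  step 5: (¬x0 ∨ x1) ∧ ¬(((x0 ∨ x0) ∧ x1) ∧ (F ∨ x0))
  step 6: (¬x0 ∨ x1) ∧ (¬((x0 ∨ x0) ∧ x1) ∨ ¬(F ∨ x0))
  step 7: (¬x0 ∨ x1) ∧ ((¬(x0 ∨ x0) ∨ ¬x1) ∨ ¬(F ∨ x0))
  step 8: (¬x0 ∨ x1) ∧ (((¬x0 ∧ ¬x0) ∨ ¬x1) ∨ ¬(F ∨ x0))
  step 9: (¬x0 ∨ x1) ∧ ((¬x0 ∨ ¬x1) ∨ ¬(F ∨ x0))
  step 10: (¬x0 ∨ x1) ∧ ((¬x0 ∨ ¬x1) ∨ (¬F ∧ ¬x0))
  step 11: (¬x0 ∨ x1) ∧ ((¬x0 ∨ ¬x1) ∨ (T ∧ ¬x0))
  step 12: (¬x0 ∨ x1) ∧ ((¬x0 ∨ ¬x1) ∨ ¬x0)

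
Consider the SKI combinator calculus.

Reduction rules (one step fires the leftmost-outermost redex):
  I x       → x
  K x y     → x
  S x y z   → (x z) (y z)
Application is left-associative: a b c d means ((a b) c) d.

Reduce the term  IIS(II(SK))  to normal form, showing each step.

  start: IIS(II(SK))
  step 1: IS(II(SK))
  step 2: S(II(SK))
  step 3: S(I(SK))
  step 4: S(SK)

Answer: normal form = S(SK)  (in 4 steps)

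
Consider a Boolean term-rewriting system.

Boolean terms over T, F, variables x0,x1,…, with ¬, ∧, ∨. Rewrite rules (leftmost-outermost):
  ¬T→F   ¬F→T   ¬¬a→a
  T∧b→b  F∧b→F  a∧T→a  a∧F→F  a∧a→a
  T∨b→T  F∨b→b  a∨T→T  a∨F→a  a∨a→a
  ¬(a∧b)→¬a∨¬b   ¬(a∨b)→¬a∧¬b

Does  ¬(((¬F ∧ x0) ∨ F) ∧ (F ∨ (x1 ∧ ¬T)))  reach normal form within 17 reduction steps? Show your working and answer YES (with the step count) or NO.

  start: ¬(((¬F ∧ x0) ∨ F) ∧ (F ∨ (x1 ∧ ¬T)))
  →1  ¬((¬F ∧ x0) ∨ F) ∨ ¬(F ∨ (x1 ∧ ¬T))
  →2  (¬(¬F ∧ x0) ∧ ¬F) ∨ ¬(F ∨ (x1 ∧ ¬T))
  →3  ((¬¬F ∨ ¬x0) ∧ ¬F) ∨ ¬(F ∨ (x1 ∧ ¬T))
  →4  ((F ∨ ¬x0) ∧ ¬F) ∨ ¬(F ∨ (x1 ∧ ¬T))
  →5  (¬x0 ∧ ¬F) ∨ ¬(F ∨ (x1 ∧ ¬T))
  →6  (¬x0 ∧ T) ∨ ¬(F ∨ (x1 ∧ ¬T))
  →7  ¬x0 ∨ ¬(F ∨ (x1 ∧ ¬T))
  →8  ¬x0 ∨ (¬F ∧ ¬(x1 ∧ ¬T))
  →9  ¬x0 ∨ (T ∧ ¬(x1 ∧ ¬T))
  →10  ¬x0 ∨ ¬(x1 ∧ ¬T)
  →11  ¬x0 ∨ (¬x1 ∨ ¬¬T)
  →12  ¬x0 ∨ (¬x1 ∨ T)
  →13  ¬x0 ∨ T
  →14  T

Answer: YES — reaches normal form T in 14 ≤ 17 steps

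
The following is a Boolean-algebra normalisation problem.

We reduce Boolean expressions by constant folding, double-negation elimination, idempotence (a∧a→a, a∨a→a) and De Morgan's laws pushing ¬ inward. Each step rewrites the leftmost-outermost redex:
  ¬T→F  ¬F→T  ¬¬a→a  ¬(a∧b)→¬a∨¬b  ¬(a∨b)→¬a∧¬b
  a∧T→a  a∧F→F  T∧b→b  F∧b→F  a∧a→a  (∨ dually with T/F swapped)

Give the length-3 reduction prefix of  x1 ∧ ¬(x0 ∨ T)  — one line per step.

Answer: after 3 steps: x1 ∧ F

Derivation:
  start: x1 ∧ ¬(x0 ∨ T)
  step 1: x1 ∧ (¬x0 ∧ ¬T)
  step 2: x1 ∧ (¬x0 ∧ F)
  step 3: x1 ∧ F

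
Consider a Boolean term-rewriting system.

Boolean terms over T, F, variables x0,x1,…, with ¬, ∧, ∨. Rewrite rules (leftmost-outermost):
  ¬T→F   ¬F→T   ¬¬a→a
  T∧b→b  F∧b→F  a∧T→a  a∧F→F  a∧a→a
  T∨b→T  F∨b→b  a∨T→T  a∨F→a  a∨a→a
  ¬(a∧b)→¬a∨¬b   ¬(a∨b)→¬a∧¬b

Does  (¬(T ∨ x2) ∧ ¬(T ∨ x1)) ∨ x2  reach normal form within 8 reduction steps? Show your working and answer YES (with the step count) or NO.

Answer: YES — reaches normal form x2 in 5 ≤ 8 steps

Reduction:
  start: (¬(T ∨ x2) ∧ ¬(T ∨ x1)) ∨ x2
  step 1: ((¬T ∧ ¬x2) ∧ ¬(T ∨ x1)) ∨ x2
  step 2: ((F ∧ ¬x2) ∧ ¬(T ∨ x1)) ∨ x2
  step 3: (F ∧ ¬(T ∨ x1)) ∨ x2
  step 4: F ∨ x2
  step 5: x2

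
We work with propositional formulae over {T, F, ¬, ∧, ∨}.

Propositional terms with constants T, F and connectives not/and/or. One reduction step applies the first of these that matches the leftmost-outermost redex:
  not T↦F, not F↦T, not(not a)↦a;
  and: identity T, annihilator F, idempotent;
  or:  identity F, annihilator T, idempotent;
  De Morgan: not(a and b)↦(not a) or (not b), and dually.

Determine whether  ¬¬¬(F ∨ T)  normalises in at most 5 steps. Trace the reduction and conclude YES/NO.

  start: ¬¬¬(F ∨ T)
  →1  ¬(F ∨ T)
  →2  ¬F ∧ ¬T
  →3  T ∧ ¬T
  →4  ¬T
  →5  F

Answer: YES — reaches normal form F in 5 ≤ 5 steps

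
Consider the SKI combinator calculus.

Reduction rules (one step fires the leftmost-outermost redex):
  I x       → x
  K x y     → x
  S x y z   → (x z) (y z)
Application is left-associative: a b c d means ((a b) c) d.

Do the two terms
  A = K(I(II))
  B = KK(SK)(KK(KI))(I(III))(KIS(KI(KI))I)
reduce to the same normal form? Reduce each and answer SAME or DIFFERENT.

Answer: SAME — A ⇓ KI, B ⇓ KI

Working:
Term A:
  start: K(I(II))
  [1] K(II)
  [2] KI

Term B:
  start: KK(SK)(KK(KI))(I(III))(KIS(KI(KI))I)
  [1] K(KK(KI))(I(III))(KIS(KI(KI))I)
  [2] KK(KI)(KIS(KI(KI))I)
  [3] K(KIS(KI(KI))I)
  [4] K(I(KI(KI))I)
  [5] K(KI(KI)I)
  [6] K(II)
  [7] KI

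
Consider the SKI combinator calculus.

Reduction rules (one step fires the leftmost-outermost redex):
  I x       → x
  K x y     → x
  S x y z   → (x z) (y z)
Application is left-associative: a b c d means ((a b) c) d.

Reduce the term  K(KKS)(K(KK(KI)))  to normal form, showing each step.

Answer: normal form = K  (in 2 steps)

Working:
  start: K(KKS)(K(KK(KI)))
  →1  KKS
  →2  K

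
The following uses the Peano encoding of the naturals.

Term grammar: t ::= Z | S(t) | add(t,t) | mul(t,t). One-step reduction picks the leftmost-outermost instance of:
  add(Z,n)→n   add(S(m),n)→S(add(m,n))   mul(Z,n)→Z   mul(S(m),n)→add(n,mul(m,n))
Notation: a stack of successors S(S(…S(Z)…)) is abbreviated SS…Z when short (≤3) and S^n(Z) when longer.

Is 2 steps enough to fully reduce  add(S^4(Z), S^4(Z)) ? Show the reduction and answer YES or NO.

Answer: NO — after 2 steps the term is S(S(add(SSZ, S^4(Z)))), not yet normal

Working:
  start: add(S^4(Z), S^4(Z))
  →1  S(add(SSSZ, S^4(Z)))
  →2  S(S(add(SSZ, S^4(Z))))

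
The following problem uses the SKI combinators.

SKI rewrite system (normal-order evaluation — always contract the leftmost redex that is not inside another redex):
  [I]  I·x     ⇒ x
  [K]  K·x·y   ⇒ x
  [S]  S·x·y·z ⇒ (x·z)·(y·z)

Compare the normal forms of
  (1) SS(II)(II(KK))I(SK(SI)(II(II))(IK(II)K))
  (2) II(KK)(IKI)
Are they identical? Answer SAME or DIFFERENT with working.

Term A:
  start: SS(II)(II(KK))I(SK(SI)(II(II))(IK(II)K))
  →1  S(II(KK))(II(II(KK)))I(SK(SI)(II(II))(IK(II)K))
  →2  II(KK)I(II(II(KK))I)(SK(SI)(II(II))(IK(II)K))
  →3  I(KK)I(II(II(KK))I)(SK(SI)(II(II))(IK(II)K))
  →4  KKI(II(II(KK))I)(SK(SI)(II(II))(IK(II)K))
  →5  K(II(II(KK))I)(SK(SI)(II(II))(IK(II)K))
  →6  II(II(KK))I
  →7  I(II(KK))I
  →8  II(KK)I
  →9  I(KK)I
  →10  KKI
  →11  K

Term B:
  start: II(KK)(IKI)
  →1  I(KK)(IKI)
  →2  KK(IKI)
  →3  K

Answer: SAME — A ⇓ K, B ⇓ K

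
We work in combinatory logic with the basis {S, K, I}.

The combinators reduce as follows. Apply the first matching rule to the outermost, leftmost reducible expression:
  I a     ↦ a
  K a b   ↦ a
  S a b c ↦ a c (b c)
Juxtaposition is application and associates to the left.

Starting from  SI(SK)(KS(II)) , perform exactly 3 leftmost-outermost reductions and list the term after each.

Answer: after 3 steps: S(SK(KS(II)))

Working:
  start: SI(SK)(KS(II))
  step 1: I(KS(II))(SK(KS(II)))
  step 2: KS(II)(SK(KS(II)))
  step 3: S(SK(KS(II)))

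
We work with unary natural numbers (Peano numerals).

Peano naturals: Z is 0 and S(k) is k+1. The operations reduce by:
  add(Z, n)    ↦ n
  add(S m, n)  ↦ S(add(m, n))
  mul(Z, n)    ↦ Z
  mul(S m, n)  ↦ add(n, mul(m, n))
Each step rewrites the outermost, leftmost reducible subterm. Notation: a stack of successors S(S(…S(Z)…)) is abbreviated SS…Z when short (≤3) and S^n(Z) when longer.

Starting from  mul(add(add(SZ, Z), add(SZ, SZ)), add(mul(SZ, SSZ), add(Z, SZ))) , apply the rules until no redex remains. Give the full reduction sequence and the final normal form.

  start: mul(add(add(SZ, Z), add(SZ, SZ)), add(mul(SZ, SSZ), add(Z, SZ)))
  step 1: mul(add(S(add(Z, Z)), add(SZ, SZ)), add(mul(SZ, SSZ), add(Z, SZ)))
  step 2: mul(S(add(add(Z, Z), add(SZ, SZ))), add(mul(SZ, SSZ), add(Z, SZ)))
  step 3: add(add(mul(SZ, SSZ), add(Z, SZ)), mul(add(add(Z, Z), add(SZ, SZ)), add(mul(SZ, SSZ), add(Z, SZ))))
  step 4: add(add(add(SSZ, mul(Z, SSZ)), add(Z, SZ)), mul(add(add(Z, Z), add(SZ, SZ)), add(mul(SZ, SSZ), add(Z, SZ))))
  step 5: add(add(S(add(SZ, mul(Z, SSZ))), add(Z, SZ)), mul(add(add(Z, Z), add(SZ, SZ)), add(mul(SZ, SSZ), add(Z, SZ))))
  step 6: add(S(add(add(SZ, mul(Z, SSZ)), add(Z, SZ))), mul(add(add(Z, Z), add(SZ, SZ)), add(mul(SZ, SSZ), add(Z, SZ))))
  step 7: S(add(add(add(SZ, mul(Z, SSZ)), add(Z, SZ)), mul(add(add(Z, Z), add(SZ, SZ)), add(mul(SZ, SSZ), add(Z, SZ)))))
  step 8: S(add(add(S(add(Z, mul(Z, SSZ))), add(Z, SZ)), mul(add(add(Z, Z), add(SZ, SZ)), add(mul(SZ, SSZ), add(Z, SZ)))))
  step 9: S(add(S(add(add(Z, mul(Z, SSZ)), add(Z, SZ))), mul(add(add(Z, Z), add(SZ, SZ)), add(mul(SZ, SSZ), add(Z, SZ)))))
  step 10: S(S(add(add(add(Z, mul(Z, SSZ)), add(Z, SZ)), mul(add(add(Z, Z), add(SZ, SZ)), add(mul(SZ, SSZ), add(Z, SZ))))))
  step 11: S(S(add(add(mul(Z, SSZ), add(Z, SZ)), mul(add(add(Z, Z), add(SZ, SZ)), add(mul(SZ, SSZ), add(Z, SZ))))))
  step 12: S(S(add(add(Z, add(Z, SZ)), mul(add(add(Z, Z), add(SZ, SZ)), add(mul(SZ, SSZ), add(Z, SZ))))))
  step 13: S(S(add(add(Z, SZ), mul(add(add(Z, Z), add(SZ, SZ)), add(mul(SZ, SSZ), add(Z, SZ))))))
  step 14: S(S(add(SZ, mul(add(add(Z, Z), add(SZ, SZ)), add(mul(SZ, SSZ), add(Z, SZ))))))
  step 15: S(S(S(add(Z, mul(add(add(Z, Z), add(SZ, SZ)), add(mul(SZ, SSZ), add(Z, SZ)))))))
  step 16: S(S(S(mul(add(add(Z, Z), add(SZ, SZ)), add(mul(SZ, SSZ), add(Z, SZ))))))
  step 17: S(S(S(mul(add(Z, add(SZ, SZ)), add(mul(SZ, SSZ), add(Z, SZ))))))
  step 18: S(S(S(mul(add(SZ, SZ), add(mul(SZ, SSZ), add(Z, SZ))))))
  step 19: S(S(S(mul(S(add(Z, SZ)), add(mul(SZ, SSZ), add(Z, SZ))))))
  step 20: S(S(S(add(add(mul(SZ, SSZ), add(Z, SZ)), mul(add(Z, SZ), add(mul(SZ, SSZ), add(Z, SZ)))))))
  step 21: S(S(S(add(add(add(SSZ, mul(Z, SSZ)), add(Z, SZ)), mul(add(Z, SZ), add(mul(SZ, SSZ), add(Z, SZ)))))))
  step 22: S(S(S(add(add(S(add(SZ, mul(Z, SSZ))), add(Z, SZ)), mul(add(Z, SZ), add(mul(SZ, SSZ), add(Z, SZ)))))))
  step 23: S(S(S(add(S(add(add(SZ, mul(Z, SSZ)), add(Z, SZ))), mul(add(Z, SZ), add(mul(SZ, SSZ), add(Z, SZ)))))))
  step 24: S(S(S(S(add(add(add(SZ, mul(Z, SSZ)), add(Z, SZ)), mul(add(Z, SZ), add(mul(SZ, SSZ), add(Z, SZ))))))))
  step 25: S(S(S(S(add(add(S(add(Z, mul(Z, SSZ))), add(Z, SZ)), mul(add(Z, SZ), add(mul(SZ, SSZ), add(Z, SZ))))))))
  step 26: S(S(S(S(add(S(add(add(Z, mul(Z, SSZ)), add(Z, SZ))), mul(add(Z, SZ), add(mul(SZ, SSZ), add(Z, SZ))))))))
  step 27: S(S(S(S(S(add(add(add(Z, mul(Z, SSZ)), add(Z, SZ)), mul(add(Z, SZ), add(mul(SZ, SSZ), add(Z, SZ)))))))))
  step 28: S(S(S(S(S(add(add(mul(Z, SSZ), add(Z, SZ)), mul(add(Z, SZ), add(mul(SZ, SSZ), add(Z, SZ)))))))))
  step 29: S(S(S(S(S(add(add(Z, add(Z, SZ)), mul(add(Z, SZ), add(mul(SZ, SSZ), add(Z, SZ)))))))))
  step 30: S(S(S(S(S(add(add(Z, SZ), mul(add(Z, SZ), add(mul(SZ, SSZ), add(Z, SZ)))))))))
  step 31: S(S(S(S(S(add(SZ, mul(add(Z, SZ), add(mul(SZ, SSZ), add(Z, SZ)))))))))
  step 32: S(S(S(S(S(S(add(Z, mul(add(Z, SZ), add(mul(SZ, SSZ), add(Z, SZ))))))))))
  step 33: S(S(S(S(S(S(mul(add(Z, SZ), add(mul(SZ, SSZ), add(Z, SZ)))))))))
  step 34: S(S(S(S(S(S(mul(SZ, add(mul(SZ, SSZ), add(Z, SZ)))))))))
  step 35: S(S(S(S(S(S(add(add(mul(SZ, SSZ), add(Z, SZ)), mul(Z, add(mul(SZ, SSZ), add(Z, SZ))))))))))
  step 36: S(S(S(S(S(S(add(add(add(SSZ, mul(Z, SSZ)), add(Z, SZ)), mul(Z, add(mul(SZ, SSZ), add(Z, SZ))))))))))
  step 37: S(S(S(S(S(S(add(add(S(add(SZ, mul(Z, SSZ))), add(Z, SZ)), mul(Z, add(mul(SZ, SSZ), add(Z, SZ))))))))))
  step 38: S(S(S(S(S(S(add(S(add(add(SZ, mul(Z, SSZ)), add(Z, SZ))), mul(Z, add(mul(SZ, SSZ), add(Z, SZ))))))))))
  step 39: S(S(S(S(S(S(S(add(add(add(SZ, mul(Z, SSZ)), add(Z, SZ)), mul(Z, add(mul(SZ, SSZ), add(Z, SZ)))))))))))
  step 40: S(S(S(S(S(S(S(add(add(S(add(Z, mul(Z, SSZ))), add(Z, SZ)), mul(Z, add(mul(SZ, SSZ), add(Z, SZ)))))))))))
  step 41: S(S(S(S(S(S(S(add(S(add(add(Z, mul(Z, SSZ)), add(Z, SZ))), mul(Z, add(mul(SZ, SSZ), add(Z, SZ)))))))))))
  step 42: S(S(S(S(S(S(S(S(add(add(add(Z, mul(Z, SSZ)), add(Z, SZ)), mul(Z, add(mul(SZ, SSZ), add(Z, SZ))))))))))))
  step 43: S(S(S(S(S(S(S(S(add(add(mul(Z, SSZ), add(Z, SZ)), mul(Z, add(mul(SZ, SSZ), add(Z, SZ))))))))))))
  step 44: S(S(S(S(S(S(S(S(add(add(Z, add(Z, SZ)), mul(Z, add(mul(SZ, SSZ), add(Z, SZ))))))))))))
  step 45: S(S(S(S(S(S(S(S(add(add(Z, SZ), mul(Z, add(mul(SZ, SSZ), add(Z, SZ))))))))))))
  step 46: S(S(S(S(S(S(S(S(add(SZ, mul(Z, add(mul(SZ, SSZ), add(Z, SZ))))))))))))
  step 47: S(S(S(S(S(S(S(S(S(add(Z, mul(Z, add(mul(SZ, SSZ), add(Z, SZ)))))))))))))
  step 48: S(S(S(S(S(S(S(S(S(mul(Z, add(mul(SZ, SSZ), add(Z, SZ))))))))))))
  step 49: S^9(Z)

Answer: normal form = S^9(Z)  (in 49 steps)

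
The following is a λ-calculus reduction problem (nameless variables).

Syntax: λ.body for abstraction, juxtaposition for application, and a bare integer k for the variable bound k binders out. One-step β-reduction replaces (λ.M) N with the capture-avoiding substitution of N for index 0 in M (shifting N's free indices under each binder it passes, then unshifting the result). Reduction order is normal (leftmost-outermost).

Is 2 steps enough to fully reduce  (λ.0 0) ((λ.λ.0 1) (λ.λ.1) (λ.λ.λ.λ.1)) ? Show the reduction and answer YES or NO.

  start: (λ.0 0) ((λ.λ.0 1) (λ.λ.1) (λ.λ.λ.λ.1))
  step 1: (λ.λ.0 1) (λ.λ.1) (λ.λ.λ.λ.1) ((λ.λ.0 1) (λ.λ.1) (λ.λ.λ.λ.1))
  step 2: (λ.0 (λ.λ.1)) (λ.λ.λ.λ.1) ((λ.λ.0 1) (λ.λ.1) (λ.λ.λ.λ.1))

Answer: NO — after 2 steps the term is (λ.0 (λ.λ.1)) (λ.λ.λ.λ.1) ((λ.λ.0 1) (λ.λ.1) (λ.λ.λ.λ.1)), not yet normal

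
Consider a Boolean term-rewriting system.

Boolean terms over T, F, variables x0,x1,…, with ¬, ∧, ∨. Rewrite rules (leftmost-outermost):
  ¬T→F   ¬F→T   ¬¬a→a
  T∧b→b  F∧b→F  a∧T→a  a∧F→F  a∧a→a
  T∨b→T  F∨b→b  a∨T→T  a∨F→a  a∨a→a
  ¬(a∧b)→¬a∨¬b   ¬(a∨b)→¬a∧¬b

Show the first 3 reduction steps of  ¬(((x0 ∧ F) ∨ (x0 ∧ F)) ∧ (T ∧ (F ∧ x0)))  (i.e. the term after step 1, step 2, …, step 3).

Answer: after 3 steps: ¬(x0 ∧ F) ∨ ¬(T ∧ (F ∧ x0))

Derivation:
  start: ¬(((x0 ∧ F) ∨ (x0 ∧ F)) ∧ (T ∧ (F ∧ x0)))
  step 1: ¬((x0 ∧ F) ∨ (x0 ∧ F)) ∨ ¬(T ∧ (F ∧ x0))
  step 2: (¬(x0 ∧ F) ∧ ¬(x0 ∧ F)) ∨ ¬(T ∧ (F ∧ x0))
  step 3: ¬(x0 ∧ F) ∨ ¬(T ∧ (F ∧ x0))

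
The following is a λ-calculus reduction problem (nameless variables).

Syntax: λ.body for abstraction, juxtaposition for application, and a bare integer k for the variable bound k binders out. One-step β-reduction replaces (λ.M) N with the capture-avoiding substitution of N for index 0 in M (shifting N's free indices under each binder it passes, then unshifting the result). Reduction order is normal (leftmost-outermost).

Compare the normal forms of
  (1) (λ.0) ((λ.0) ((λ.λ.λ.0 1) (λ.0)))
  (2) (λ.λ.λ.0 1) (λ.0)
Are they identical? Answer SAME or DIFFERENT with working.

Answer: SAME — A ⇓ λ.λ.0 1, B ⇓ λ.λ.0 1

Reduction:
Term A:
  start: (λ.0) ((λ.0) ((λ.λ.λ.0 1) (λ.0)))
  step 1: (λ.0) ((λ.λ.λ.0 1) (λ.0))
  step 2: (λ.λ.λ.0 1) (λ.0)
  step 3: λ.λ.0 1

Term B:
  start: (λ.λ.λ.0 1) (λ.0)
  step 1: λ.λ.0 1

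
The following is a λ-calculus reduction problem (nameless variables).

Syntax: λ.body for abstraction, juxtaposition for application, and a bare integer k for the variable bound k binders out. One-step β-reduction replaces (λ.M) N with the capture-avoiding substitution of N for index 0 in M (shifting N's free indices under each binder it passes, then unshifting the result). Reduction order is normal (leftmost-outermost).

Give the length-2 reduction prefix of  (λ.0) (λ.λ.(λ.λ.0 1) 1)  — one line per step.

Answer: after 2 steps: λ.λ.λ.0 2

Derivation:
  start: (λ.0) (λ.λ.(λ.λ.0 1) 1)
  [1] λ.λ.(λ.λ.0 1) 1
  [2] λ.λ.λ.0 2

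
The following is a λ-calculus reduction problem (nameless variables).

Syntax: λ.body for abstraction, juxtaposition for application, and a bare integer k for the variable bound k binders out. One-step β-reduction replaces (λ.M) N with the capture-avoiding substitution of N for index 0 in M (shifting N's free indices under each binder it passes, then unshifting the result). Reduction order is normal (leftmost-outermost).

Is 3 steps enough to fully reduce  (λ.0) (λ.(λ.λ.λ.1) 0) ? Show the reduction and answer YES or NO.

  start: (λ.0) (λ.(λ.λ.λ.1) 0)
  [1] λ.(λ.λ.λ.1) 0
  [2] λ.λ.λ.1

Answer: YES — reaches normal form λ.λ.λ.1 in 2 ≤ 3 steps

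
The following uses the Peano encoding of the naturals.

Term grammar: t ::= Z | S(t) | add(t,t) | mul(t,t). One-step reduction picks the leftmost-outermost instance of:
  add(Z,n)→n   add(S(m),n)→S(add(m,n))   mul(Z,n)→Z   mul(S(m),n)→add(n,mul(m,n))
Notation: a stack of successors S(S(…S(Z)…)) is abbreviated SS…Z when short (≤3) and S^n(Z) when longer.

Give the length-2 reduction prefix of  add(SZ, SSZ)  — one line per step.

Answer: after 2 steps: SSSZ

Derivation:
  start: add(SZ, SSZ)
  →1  S(add(Z, SSZ))
  →2  SSSZ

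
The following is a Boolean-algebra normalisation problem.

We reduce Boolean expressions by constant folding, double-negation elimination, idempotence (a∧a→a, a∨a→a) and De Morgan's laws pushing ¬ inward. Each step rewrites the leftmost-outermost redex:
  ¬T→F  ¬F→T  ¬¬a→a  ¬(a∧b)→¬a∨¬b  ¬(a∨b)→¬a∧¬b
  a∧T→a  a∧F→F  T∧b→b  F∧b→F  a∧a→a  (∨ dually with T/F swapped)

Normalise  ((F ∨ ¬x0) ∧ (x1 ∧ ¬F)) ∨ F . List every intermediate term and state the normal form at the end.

Answer: normal form = ¬x0 ∧ x1  (in 4 steps)

Working:
  start: ((F ∨ ¬x0) ∧ (x1 ∧ ¬F)) ∨ F
  step 1: (F ∨ ¬x0) ∧ (x1 ∧ ¬F)
  step 2: ¬x0 ∧ (x1 ∧ ¬F)
  step 3: ¬x0 ∧ (x1 ∧ T)
  step 4: ¬x0 ∧ x1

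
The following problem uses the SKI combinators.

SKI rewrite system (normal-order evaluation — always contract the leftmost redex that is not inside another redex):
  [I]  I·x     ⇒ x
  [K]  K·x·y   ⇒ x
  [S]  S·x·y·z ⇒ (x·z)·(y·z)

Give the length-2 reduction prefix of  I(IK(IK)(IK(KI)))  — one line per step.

Answer: after 2 steps: K(IK)(IK(KI))

Reduction:
  start: I(IK(IK)(IK(KI)))
  step 1: IK(IK)(IK(KI))
  step 2: K(IK)(IK(KI))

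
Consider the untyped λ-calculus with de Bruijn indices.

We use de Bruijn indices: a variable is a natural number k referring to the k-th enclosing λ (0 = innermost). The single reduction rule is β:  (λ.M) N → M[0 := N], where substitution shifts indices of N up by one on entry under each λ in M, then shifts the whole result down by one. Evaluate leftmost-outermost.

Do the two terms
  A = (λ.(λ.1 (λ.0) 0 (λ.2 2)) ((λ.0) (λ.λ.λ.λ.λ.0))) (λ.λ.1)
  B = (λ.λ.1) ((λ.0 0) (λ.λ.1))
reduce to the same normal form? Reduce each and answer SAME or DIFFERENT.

Term A:
  start: (λ.(λ.1 (λ.0) 0 (λ.2 2)) ((λ.0) (λ.λ.λ.λ.λ.0))) (λ.λ.1)
  step 1: (λ.(λ.λ.1) (λ.0) 0 (λ.(λ.λ.1) (λ.λ.1))) ((λ.0) (λ.λ.λ.λ.λ.0))
  step 2: (λ.λ.1) (λ.0) ((λ.0) (λ.λ.λ.λ.λ.0)) (λ.(λ.λ.1) (λ.λ.1))
  step 3: (λ.λ.0) ((λ.0) (λ.λ.λ.λ.λ.0)) (λ.(λ.λ.1) (λ.λ.1))
  step 4: (λ.0) (λ.(λ.λ.1) (λ.λ.1))
  step 5: λ.(λ.λ.1) (λ.λ.1)
  step 6: λ.λ.λ.λ.1

Term B:
  start: (λ.λ.1) ((λ.0 0) (λ.λ.1))
  step 1: λ.(λ.0 0) (λ.λ.1)
  step 2: λ.(λ.λ.1) (λ.λ.1)
  step 3: λ.λ.λ.λ.1

Answer: SAME — A ⇓ λ.λ.λ.λ.1, B ⇓ λ.λ.λ.λ.1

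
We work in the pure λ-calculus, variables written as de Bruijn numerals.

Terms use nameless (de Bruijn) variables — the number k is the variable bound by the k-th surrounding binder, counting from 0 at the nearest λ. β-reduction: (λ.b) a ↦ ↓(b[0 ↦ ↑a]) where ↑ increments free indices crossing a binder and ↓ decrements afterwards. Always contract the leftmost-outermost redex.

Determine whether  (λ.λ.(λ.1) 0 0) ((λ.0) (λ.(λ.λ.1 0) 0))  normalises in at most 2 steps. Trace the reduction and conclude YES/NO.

  start: (λ.λ.(λ.1) 0 0) ((λ.0) (λ.(λ.λ.1 0) 0))
  [1] λ.(λ.1) 0 0
  [2] λ.0 0

Answer: YES — reaches normal form λ.0 0 in 2 ≤ 2 steps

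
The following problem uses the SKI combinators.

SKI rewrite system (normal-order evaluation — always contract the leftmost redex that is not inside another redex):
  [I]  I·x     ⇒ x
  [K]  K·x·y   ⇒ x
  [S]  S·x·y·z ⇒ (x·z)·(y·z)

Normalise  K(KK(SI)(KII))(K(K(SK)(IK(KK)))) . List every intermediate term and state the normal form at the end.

Answer: normal form = KI  (in 3 steps)

Derivation:
  start: K(KK(SI)(KII))(K(K(SK)(IK(KK))))
  [1] KK(SI)(KII)
  [2] K(KII)
  [3] KI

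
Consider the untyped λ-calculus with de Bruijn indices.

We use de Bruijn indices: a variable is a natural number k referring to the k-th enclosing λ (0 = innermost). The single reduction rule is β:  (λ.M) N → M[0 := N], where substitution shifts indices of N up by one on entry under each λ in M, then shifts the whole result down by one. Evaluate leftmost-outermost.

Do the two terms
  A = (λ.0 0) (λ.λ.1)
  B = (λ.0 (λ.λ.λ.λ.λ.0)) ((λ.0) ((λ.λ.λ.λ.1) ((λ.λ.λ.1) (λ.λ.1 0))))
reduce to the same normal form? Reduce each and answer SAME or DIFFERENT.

Answer: DIFFERENT — A ⇓ λ.λ.λ.1, B ⇓ λ.λ.1

Reduction:
Term A:
  start: (λ.0 0) (λ.λ.1)
  step 1: (λ.λ.1) (λ.λ.1)
  step 2: λ.λ.λ.1

Term B:
  start: (λ.0 (λ.λ.λ.λ.λ.0)) ((λ.0) ((λ.λ.λ.λ.1) ((λ.λ.λ.1) (λ.λ.1 0))))
  step 1: (λ.0) ((λ.λ.λ.λ.1) ((λ.λ.λ.1) (λ.λ.1 0))) (λ.λ.λ.λ.λ.0)
  step 2: (λ.λ.λ.λ.1) ((λ.λ.λ.1) (λ.λ.1 0)) (λ.λ.λ.λ.λ.0)
  step 3: (λ.λ.λ.1) (λ.λ.λ.λ.λ.0)
  step 4: λ.λ.1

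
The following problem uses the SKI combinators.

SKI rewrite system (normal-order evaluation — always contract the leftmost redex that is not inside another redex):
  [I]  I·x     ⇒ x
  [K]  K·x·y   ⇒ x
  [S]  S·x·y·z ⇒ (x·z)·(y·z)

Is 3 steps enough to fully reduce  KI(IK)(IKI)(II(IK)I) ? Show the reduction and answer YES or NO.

Answer: NO — after 3 steps the term is KI(II(IK)I), not yet normal

Reduction:
  start: KI(IK)(IKI)(II(IK)I)
  step 1: I(IKI)(II(IK)I)
  step 2: IKI(II(IK)I)
  step 3: KI(II(IK)I)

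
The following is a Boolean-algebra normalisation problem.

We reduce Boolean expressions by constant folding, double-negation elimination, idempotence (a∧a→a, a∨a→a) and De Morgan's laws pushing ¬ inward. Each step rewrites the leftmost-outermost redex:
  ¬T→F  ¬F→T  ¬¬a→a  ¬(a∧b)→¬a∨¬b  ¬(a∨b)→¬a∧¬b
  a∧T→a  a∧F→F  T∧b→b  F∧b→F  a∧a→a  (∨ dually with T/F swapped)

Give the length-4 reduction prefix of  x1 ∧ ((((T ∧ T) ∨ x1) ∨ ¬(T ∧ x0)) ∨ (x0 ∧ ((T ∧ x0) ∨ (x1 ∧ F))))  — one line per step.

  start: x1 ∧ ((((T ∧ T) ∨ x1) ∨ ¬(T ∧ x0)) ∨ (x0 ∧ ((T ∧ x0) ∨ (x1 ∧ F))))
  step 1: x1 ∧ (((T ∨ x1) ∨ ¬(T ∧ x0)) ∨ (x0 ∧ ((T ∧ x0) ∨ (x1 ∧ F))))
  step 2: x1 ∧ ((T ∨ ¬(T ∧ x0)) ∨ (x0 ∧ ((T ∧ x0) ∨ (x1 ∧ F))))
  step 3: x1 ∧ (T ∨ (x0 ∧ ((T ∧ x0) ∨ (x1 ∧ F))))
  step 4: x1 ∧ T

Answer: after 4 steps: x1 ∧ T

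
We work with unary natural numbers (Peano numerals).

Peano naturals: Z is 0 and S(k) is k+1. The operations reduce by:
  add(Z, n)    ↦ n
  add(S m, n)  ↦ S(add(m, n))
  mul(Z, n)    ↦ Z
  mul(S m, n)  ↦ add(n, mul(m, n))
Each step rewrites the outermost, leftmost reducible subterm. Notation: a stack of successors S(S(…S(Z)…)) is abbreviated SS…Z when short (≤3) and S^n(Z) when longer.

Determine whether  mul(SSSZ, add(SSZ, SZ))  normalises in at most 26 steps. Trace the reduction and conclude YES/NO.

Answer: YES — reaches normal form S^9(Z) in 25 ≤ 26 steps

Reduction:
  start: mul(SSSZ, add(SSZ, SZ))
  [1] add(add(SSZ, SZ), mul(SSZ, add(SSZ, SZ)))
  [2] add(S(add(SZ, SZ)), mul(SSZ, add(SSZ, SZ)))
  [3] S(add(add(SZ, SZ), mul(SSZ, add(SSZ, SZ))))
  [4] S(add(S(add(Z, SZ)), mul(SSZ, add(SSZ, SZ))))
  [5] S(S(add(add(Z, SZ), mul(SSZ, add(SSZ, SZ)))))
  [6] S(S(add(SZ, mul(SSZ, add(SSZ, SZ)))))
  [7] S(S(S(add(Z, mul(SSZ, add(SSZ, SZ))))))
  [8] S(S(S(mul(SSZ, add(SSZ, SZ)))))
  [9] S(S(S(add(add(SSZ, SZ), mul(SZ, add(SSZ, SZ))))))
  [10] S(S(S(add(S(add(SZ, SZ)), mul(SZ, add(SSZ, SZ))))))
  [11] S(S(S(S(add(add(SZ, SZ), mul(SZ, add(SSZ, SZ)))))))
  [12] S(S(S(S(add(S(add(Z, SZ)), mul(SZ, add(SSZ, SZ)))))))
  [13] S(S(S(S(S(add(add(Z, SZ), mul(SZ, add(SSZ, SZ))))))))
  [14] S(S(S(S(S(add(SZ, mul(SZ, add(SSZ, SZ))))))))
  [15] S(S(S(S(S(S(add(Z, mul(SZ, add(SSZ, SZ)))))))))
  [16] S(S(S(S(S(S(mul(SZ, add(SSZ, SZ))))))))
  [17] S(S(S(S(S(S(add(add(SSZ, SZ), mul(Z, add(SSZ, SZ)))))))))
  [18] S(S(S(S(S(S(add(S(add(SZ, SZ)), mul(Z, add(SSZ, SZ)))))))))
  [19] S(S(S(S(S(S(S(add(add(SZ, SZ), mul(Z, add(SSZ, SZ))))))))))
  [20] S(S(S(S(S(S(S(add(S(add(Z, SZ)), mul(Z, add(SSZ, SZ))))))))))
  [21] S(S(S(S(S(S(S(S(add(add(Z, SZ), mul(Z, add(SSZ, SZ)))))))))))
  [22] S(S(S(S(S(S(S(S(add(SZ, mul(Z, add(SSZ, SZ)))))))))))
  [23] S(S(S(S(S(S(S(S(S(add(Z, mul(Z, add(SSZ, SZ))))))))))))
  [24] S(S(S(S(S(S(S(S(S(mul(Z, add(SSZ, SZ)))))))))))
  [25] S^9(Z)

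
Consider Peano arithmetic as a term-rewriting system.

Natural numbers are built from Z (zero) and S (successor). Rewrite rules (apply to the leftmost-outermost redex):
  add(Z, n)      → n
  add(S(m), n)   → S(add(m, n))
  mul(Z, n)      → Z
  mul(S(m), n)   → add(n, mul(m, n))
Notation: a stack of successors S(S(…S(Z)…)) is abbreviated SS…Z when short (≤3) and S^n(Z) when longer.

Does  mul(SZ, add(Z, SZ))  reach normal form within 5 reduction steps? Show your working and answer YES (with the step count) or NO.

  start: mul(SZ, add(Z, SZ))
  →1  add(add(Z, SZ), mul(Z, add(Z, SZ)))
  →2  add(SZ, mul(Z, add(Z, SZ)))
  →3  S(add(Z, mul(Z, add(Z, SZ))))
  →4  S(mul(Z, add(Z, SZ)))
  →5  SZ

Answer: YES — reaches normal form SZ in 5 ≤ 5 steps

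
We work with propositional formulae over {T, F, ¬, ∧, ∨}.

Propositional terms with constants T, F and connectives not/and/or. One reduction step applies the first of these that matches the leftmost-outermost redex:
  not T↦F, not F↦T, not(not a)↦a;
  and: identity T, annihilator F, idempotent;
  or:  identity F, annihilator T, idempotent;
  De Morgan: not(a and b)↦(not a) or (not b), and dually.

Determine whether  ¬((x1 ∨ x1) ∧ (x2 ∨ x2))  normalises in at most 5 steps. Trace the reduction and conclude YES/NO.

  start: ¬((x1 ∨ x1) ∧ (x2 ∨ x2))
  [1] ¬(x1 ∨ x1) ∨ ¬(x2 ∨ x2)
  [2] (¬x1 ∧ ¬x1) ∨ ¬(x2 ∨ x2)
  [3] ¬x1 ∨ ¬(x2 ∨ x2)
  [4] ¬x1 ∨ (¬x2 ∧ ¬x2)
  [5] ¬x1 ∨ ¬x2

Answer: YES — reaches normal form ¬x1 ∨ ¬x2 in 5 ≤ 5 steps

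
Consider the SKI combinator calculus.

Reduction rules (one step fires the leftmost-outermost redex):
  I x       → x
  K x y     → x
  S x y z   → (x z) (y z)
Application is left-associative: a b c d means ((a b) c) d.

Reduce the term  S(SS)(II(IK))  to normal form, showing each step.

  start: S(SS)(II(IK))
  →1  S(SS)(I(IK))
  →2  S(SS)(IK)
  →3  S(SS)K

Answer: normal form = S(SS)K  (in 3 steps)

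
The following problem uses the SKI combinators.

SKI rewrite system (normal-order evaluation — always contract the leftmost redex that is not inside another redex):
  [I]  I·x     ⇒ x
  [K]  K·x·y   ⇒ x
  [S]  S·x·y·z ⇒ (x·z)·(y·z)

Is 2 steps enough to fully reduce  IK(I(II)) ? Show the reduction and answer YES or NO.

  start: IK(I(II))
  step 1: K(I(II))
  step 2: K(II)

Answer: NO — after 2 steps the term is K(II), not yet normal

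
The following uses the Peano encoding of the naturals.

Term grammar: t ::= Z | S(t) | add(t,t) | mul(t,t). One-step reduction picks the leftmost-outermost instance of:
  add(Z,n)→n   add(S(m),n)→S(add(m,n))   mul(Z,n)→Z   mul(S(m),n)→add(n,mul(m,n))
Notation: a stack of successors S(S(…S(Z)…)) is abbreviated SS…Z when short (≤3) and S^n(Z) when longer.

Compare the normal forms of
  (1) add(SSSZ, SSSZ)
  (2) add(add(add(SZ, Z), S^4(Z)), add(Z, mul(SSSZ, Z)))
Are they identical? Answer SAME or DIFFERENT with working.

Term A:
  start: add(SSSZ, SSSZ)
  step 1: S(add(SSZ, SSSZ))
  step 2: S(S(add(SZ, SSSZ)))
  step 3: S(S(S(add(Z, SSSZ))))
  step 4: S^6(Z)

Term B:
  start: add(add(add(SZ, Z), S^4(Z)), add(Z, mul(SSSZ, Z)))
  step 1: add(add(S(add(Z, Z)), S^4(Z)), add(Z, mul(SSSZ, Z)))
  step 2: add(S(add(add(Z, Z), S^4(Z))), add(Z, mul(SSSZ, Z)))
  step 3: S(add(add(add(Z, Z), S^4(Z)), add(Z, mul(SSSZ, Z))))
  step 4: S(add(add(Z, S^4(Z)), add(Z, mul(SSSZ, Z))))
  step 5: S(add(S^4(Z), add(Z, mul(SSSZ, Z))))
  step 6: S(S(add(SSSZ, add(Z, mul(SSSZ, Z)))))
  step 7: S(S(S(add(SSZ, add(Z, mul(SSSZ, Z))))))
  step 8: S(S(S(S(add(SZ, add(Z, mul(SSSZ, Z)))))))
  step 9: S(S(S(S(S(add(Z, add(Z, mul(SSSZ, Z))))))))
  step 10: S(S(S(S(S(add(Z, mul(SSSZ, Z)))))))
  step 11: S(S(S(S(S(mul(SSSZ, Z))))))
  step 12: S(S(S(S(S(add(Z, mul(SSZ, Z)))))))
  step 13: S(S(S(S(S(mul(SSZ, Z))))))
  step 14: S(S(S(S(S(add(Z, mul(SZ, Z)))))))
  step 15: S(S(S(S(S(mul(SZ, Z))))))
  step 16: S(S(S(S(S(add(Z, mul(Z, Z)))))))
  step 17: S(S(S(S(S(mul(Z, Z))))))
  step 18: S^5(Z)

Answer: DIFFERENT — A ⇓ S^6(Z), B ⇓ S^5(Z)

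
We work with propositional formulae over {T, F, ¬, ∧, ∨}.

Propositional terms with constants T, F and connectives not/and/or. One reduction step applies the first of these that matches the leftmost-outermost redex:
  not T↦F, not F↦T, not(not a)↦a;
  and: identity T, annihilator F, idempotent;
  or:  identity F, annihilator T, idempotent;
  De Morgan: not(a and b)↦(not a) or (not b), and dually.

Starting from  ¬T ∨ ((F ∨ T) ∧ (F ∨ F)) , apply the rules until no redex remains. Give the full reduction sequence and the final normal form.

  start: ¬T ∨ ((F ∨ T) ∧ (F ∨ F))
  →1  F ∨ ((F ∨ T) ∧ (F ∨ F))
  →2  (F ∨ T) ∧ (F ∨ F)
  →3  T ∧ (F ∨ F)
  →4  F ∨ F
  →5  F

Answer: normal form = F  (in 5 steps)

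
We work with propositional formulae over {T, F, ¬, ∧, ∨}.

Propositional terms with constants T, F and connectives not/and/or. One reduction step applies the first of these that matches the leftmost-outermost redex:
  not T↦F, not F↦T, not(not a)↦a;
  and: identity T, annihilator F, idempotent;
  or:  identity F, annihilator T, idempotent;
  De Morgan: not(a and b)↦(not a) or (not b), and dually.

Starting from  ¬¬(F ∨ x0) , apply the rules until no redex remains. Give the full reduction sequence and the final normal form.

  start: ¬¬(F ∨ x0)
  [1] F ∨ x0
  [2] x0

Answer: normal form = x0  (in 2 steps)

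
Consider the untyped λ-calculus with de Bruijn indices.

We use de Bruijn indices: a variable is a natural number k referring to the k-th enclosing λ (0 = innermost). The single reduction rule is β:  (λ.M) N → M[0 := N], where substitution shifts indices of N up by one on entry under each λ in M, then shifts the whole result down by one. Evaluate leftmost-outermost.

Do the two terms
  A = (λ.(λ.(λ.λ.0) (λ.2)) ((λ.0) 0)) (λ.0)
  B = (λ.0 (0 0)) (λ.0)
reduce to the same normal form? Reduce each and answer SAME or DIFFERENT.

Answer: SAME — A ⇓ λ.0, B ⇓ λ.0

Derivation:
Term A:
  start: (λ.(λ.(λ.λ.0) (λ.2)) ((λ.0) 0)) (λ.0)
  →1  (λ.(λ.λ.0) (λ.λ.0)) ((λ.0) (λ.0))
  →2  (λ.λ.0) (λ.λ.0)
  →3  λ.0

Term B:
  start: (λ.0 (0 0)) (λ.0)
  →1  (λ.0) ((λ.0) (λ.0))
  →2  (λ.0) (λ.0)
  →3  λ.0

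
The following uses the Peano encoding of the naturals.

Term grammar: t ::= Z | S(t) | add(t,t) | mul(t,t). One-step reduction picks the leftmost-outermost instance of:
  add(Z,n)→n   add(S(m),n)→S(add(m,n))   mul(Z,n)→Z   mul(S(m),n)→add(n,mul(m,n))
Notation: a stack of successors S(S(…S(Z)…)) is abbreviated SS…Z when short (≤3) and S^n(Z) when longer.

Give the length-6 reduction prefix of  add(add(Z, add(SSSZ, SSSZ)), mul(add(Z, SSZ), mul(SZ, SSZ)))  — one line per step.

Answer: after 6 steps: S(S(add(S(add(Z, SSSZ)), mul(add(Z, SSZ), mul(SZ, SSZ)))))

Reduction:
  start: add(add(Z, add(SSSZ, SSSZ)), mul(add(Z, SSZ), mul(SZ, SSZ)))
  [1] add(add(SSSZ, SSSZ), mul(add(Z, SSZ), mul(SZ, SSZ)))
  [2] add(S(add(SSZ, SSSZ)), mul(add(Z, SSZ), mul(SZ, SSZ)))
  [3] S(add(add(SSZ, SSSZ), mul(add(Z, SSZ), mul(SZ, SSZ))))
  [4] S(add(S(add(SZ, SSSZ)), mul(add(Z, SSZ), mul(SZ, SSZ))))
  [5] S(S(add(add(SZ, SSSZ), mul(add(Z, SSZ), mul(SZ, SSZ)))))
  [6] S(S(add(S(add(Z, SSSZ)), mul(add(Z, SSZ), mul(SZ, SSZ)))))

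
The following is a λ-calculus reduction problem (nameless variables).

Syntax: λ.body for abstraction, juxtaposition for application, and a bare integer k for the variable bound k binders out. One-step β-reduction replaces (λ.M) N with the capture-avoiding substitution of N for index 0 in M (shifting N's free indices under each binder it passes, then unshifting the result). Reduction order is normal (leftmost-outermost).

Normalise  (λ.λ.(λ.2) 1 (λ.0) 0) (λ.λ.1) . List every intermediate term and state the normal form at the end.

  start: (λ.λ.(λ.2) 1 (λ.0) 0) (λ.λ.1)
  →1  λ.(λ.λ.λ.1) (λ.λ.1) (λ.0) 0
  →2  λ.(λ.λ.1) (λ.0) 0
  →3  λ.(λ.λ.0) 0
  →4  λ.λ.0

Answer: normal form = λ.λ.0  (in 4 steps)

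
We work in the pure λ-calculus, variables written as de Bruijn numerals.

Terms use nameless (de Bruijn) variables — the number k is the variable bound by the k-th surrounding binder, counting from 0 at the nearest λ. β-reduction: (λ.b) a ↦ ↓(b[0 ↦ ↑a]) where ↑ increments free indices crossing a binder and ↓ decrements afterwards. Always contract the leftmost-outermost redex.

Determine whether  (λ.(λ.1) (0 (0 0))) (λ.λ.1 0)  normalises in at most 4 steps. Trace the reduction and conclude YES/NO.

  start: (λ.(λ.1) (0 (0 0))) (λ.λ.1 0)
  [1] (λ.λ.λ.1 0) ((λ.λ.1 0) ((λ.λ.1 0) (λ.λ.1 0)))
  [2] λ.λ.1 0

Answer: YES — reaches normal form λ.λ.1 0 in 2 ≤ 4 steps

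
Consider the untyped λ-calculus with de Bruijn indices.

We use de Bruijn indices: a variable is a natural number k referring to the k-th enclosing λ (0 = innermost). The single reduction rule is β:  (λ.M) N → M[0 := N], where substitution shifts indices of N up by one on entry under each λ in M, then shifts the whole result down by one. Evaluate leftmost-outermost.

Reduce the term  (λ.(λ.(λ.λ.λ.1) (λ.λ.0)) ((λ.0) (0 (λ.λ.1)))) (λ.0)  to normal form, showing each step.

Answer: normal form = λ.λ.1  (in 3 steps)

Reduction:
  start: (λ.(λ.(λ.λ.λ.1) (λ.λ.0)) ((λ.0) (0 (λ.λ.1)))) (λ.0)
  step 1: (λ.(λ.λ.λ.1) (λ.λ.0)) ((λ.0) ((λ.0) (λ.λ.1)))
  step 2: (λ.λ.λ.1) (λ.λ.0)
  step 3: λ.λ.1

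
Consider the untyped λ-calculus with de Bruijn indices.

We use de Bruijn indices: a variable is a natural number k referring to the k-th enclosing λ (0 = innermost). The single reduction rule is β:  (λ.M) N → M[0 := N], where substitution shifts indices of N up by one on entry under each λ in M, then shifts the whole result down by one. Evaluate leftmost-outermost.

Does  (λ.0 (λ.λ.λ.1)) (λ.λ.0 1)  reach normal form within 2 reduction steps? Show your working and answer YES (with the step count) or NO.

  start: (λ.0 (λ.λ.λ.1)) (λ.λ.0 1)
  step 1: (λ.λ.0 1) (λ.λ.λ.1)
  step 2: λ.0 (λ.λ.λ.1)

Answer: YES — reaches normal form λ.0 (λ.λ.λ.1) in 2 ≤ 2 steps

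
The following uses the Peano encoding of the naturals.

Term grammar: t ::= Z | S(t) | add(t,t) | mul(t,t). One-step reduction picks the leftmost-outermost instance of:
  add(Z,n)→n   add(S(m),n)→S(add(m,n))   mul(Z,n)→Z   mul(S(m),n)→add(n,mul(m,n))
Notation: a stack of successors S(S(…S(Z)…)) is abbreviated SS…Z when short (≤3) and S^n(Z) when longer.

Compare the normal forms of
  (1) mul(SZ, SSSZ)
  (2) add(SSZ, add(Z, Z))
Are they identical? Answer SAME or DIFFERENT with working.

Answer: DIFFERENT — A ⇓ SSSZ, B ⇓ SSZ

Derivation:
Term A:
  start: mul(SZ, SSSZ)
  [1] add(SSSZ, mul(Z, SSSZ))
  [2] S(add(SSZ, mul(Z, SSSZ)))
  [3] S(S(add(SZ, mul(Z, SSSZ))))
  [4] S(S(S(add(Z, mul(Z, SSSZ)))))
  [5] S(S(S(mul(Z, SSSZ))))
  [6] SSSZ

Term B:
  start: add(SSZ, add(Z, Z))
  [1] S(add(SZ, add(Z, Z)))
  [2] S(S(add(Z, add(Z, Z))))
  [3] S(S(add(Z, Z)))
  [4] SSZ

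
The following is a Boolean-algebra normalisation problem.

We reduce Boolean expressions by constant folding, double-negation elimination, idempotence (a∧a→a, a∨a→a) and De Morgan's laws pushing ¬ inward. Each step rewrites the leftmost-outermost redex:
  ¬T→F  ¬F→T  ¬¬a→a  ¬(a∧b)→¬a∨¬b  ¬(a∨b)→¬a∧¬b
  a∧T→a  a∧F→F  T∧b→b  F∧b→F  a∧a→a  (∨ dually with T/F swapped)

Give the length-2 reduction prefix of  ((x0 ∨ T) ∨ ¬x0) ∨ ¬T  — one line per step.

Answer: after 2 steps: T ∨ ¬T

Reduction:
  start: ((x0 ∨ T) ∨ ¬x0) ∨ ¬T
  →1  (T ∨ ¬x0) ∨ ¬T
  →2  T ∨ ¬T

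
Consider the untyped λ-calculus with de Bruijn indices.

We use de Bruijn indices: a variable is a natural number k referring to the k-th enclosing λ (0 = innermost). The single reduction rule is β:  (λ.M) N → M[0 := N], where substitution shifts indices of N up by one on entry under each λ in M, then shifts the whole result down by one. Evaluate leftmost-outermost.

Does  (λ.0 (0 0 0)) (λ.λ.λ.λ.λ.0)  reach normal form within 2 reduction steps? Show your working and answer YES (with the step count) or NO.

  start: (λ.0 (0 0 0)) (λ.λ.λ.λ.λ.0)
  →1  (λ.λ.λ.λ.λ.0) ((λ.λ.λ.λ.λ.0) (λ.λ.λ.λ.λ.0) (λ.λ.λ.λ.λ.0))
  →2  λ.λ.λ.λ.0

Answer: YES — reaches normal form λ.λ.λ.λ.0 in 2 ≤ 2 steps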